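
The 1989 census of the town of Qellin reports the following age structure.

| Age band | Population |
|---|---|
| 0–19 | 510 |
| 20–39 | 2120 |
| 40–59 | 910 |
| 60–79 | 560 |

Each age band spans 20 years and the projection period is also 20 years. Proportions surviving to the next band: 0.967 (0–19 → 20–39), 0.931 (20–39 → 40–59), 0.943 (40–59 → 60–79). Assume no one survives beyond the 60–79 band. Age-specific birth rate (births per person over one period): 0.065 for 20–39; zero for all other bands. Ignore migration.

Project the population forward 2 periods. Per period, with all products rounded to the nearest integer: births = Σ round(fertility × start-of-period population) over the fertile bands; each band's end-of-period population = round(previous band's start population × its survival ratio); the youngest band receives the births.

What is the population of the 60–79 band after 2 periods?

Period 1.
Births: 2120 * 0.065 = 138
20–39: 510 * 0.967 = 493
40–59: 2120 * 0.931 = 1974
60–79: 910 * 0.943 = 858
→ [138, 493, 1974, 858]
Period 2.
Births: 493 * 0.065 = 32
20–39: 138 * 0.967 = 133
40–59: 493 * 0.931 = 459
60–79: 1974 * 0.943 = 1861
→ [32, 133, 459, 1861]

1861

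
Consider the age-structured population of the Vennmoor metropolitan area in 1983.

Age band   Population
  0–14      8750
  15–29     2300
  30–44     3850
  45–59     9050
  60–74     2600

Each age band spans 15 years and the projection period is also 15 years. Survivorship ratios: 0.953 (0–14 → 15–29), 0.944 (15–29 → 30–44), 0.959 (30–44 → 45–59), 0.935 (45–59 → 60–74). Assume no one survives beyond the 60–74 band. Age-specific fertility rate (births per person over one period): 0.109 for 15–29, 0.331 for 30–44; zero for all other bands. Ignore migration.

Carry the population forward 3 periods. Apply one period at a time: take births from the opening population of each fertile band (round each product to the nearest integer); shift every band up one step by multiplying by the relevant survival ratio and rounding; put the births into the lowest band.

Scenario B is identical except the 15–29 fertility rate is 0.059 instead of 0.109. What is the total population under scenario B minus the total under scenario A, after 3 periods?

Period 1:
Births: 2300 × 0.109 = 251, 3850 × 0.331 = 1274 — total 1525
15–29: 8750 × 0.953 = 8339
30–44: 2300 × 0.944 = 2171
45–59: 3850 × 0.959 = 3692
60–74: 9050 × 0.935 = 8462
Giving 1525 / 8339 / 2171 / 3692 / 8462.
Period 2:
Births: 8339 × 0.109 = 909, 2171 × 0.331 = 719 — total 1628
15–29: 1525 × 0.953 = 1453
30–44: 8339 × 0.944 = 7872
45–59: 2171 × 0.959 = 2082
60–74: 3692 × 0.935 = 3452
Giving 1628 / 1453 / 7872 / 2082 / 3452.
Period 3:
Births: 1453 × 0.109 = 158, 7872 × 0.331 = 2606 — total 2764
15–29: 1628 × 0.953 = 1551
30–44: 1453 × 0.944 = 1372
45–59: 7872 × 0.959 = 7549
60–74: 2082 × 0.935 = 1947
Giving 2764 / 1551 / 1372 / 7549 / 1947.
Scenario A total after 3 periods: 15183
Scenario B projection —
Period 1:
Births: 2300 × 0.059 = 136, 3850 × 0.331 = 1274 — total 1410
15–29: 8750 × 0.953 = 8339
30–44: 2300 × 0.944 = 2171
45–59: 3850 × 0.959 = 3692
60–74: 9050 × 0.935 = 8462
Giving 1410 / 8339 / 2171 / 3692 / 8462.
Period 2:
Births: 8339 × 0.059 = 492, 2171 × 0.331 = 719 — total 1211
15–29: 1410 × 0.953 = 1344
30–44: 8339 × 0.944 = 7872
45–59: 2171 × 0.959 = 2082
60–74: 3692 × 0.935 = 3452
Giving 1211 / 1344 / 7872 / 2082 / 3452.
Period 3:
Births: 1344 × 0.059 = 79, 7872 × 0.331 = 2606 — total 2685
15–29: 1211 × 0.953 = 1154
30–44: 1344 × 0.944 = 1269
45–59: 7872 × 0.959 = 7549
60–74: 2082 × 0.935 = 1947
Giving 2685 / 1154 / 1269 / 7549 / 1947.
Scenario B total after 3 periods: 14604
Difference B − A = 14604 − 15183 = -579

-579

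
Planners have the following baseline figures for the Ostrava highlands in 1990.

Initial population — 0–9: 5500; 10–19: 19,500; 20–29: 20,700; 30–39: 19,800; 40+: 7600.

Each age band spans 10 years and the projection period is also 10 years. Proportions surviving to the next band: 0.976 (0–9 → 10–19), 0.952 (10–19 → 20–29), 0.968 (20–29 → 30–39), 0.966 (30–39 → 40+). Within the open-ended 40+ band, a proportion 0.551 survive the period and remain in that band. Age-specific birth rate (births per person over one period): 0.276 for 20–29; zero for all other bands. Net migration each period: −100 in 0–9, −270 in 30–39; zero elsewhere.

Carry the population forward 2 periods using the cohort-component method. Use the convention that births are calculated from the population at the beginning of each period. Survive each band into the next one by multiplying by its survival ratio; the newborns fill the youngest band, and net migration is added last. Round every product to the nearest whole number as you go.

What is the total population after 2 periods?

Call the bands 1 to 5, youngest first.
Period 1.
Births: 20700 × 0.276 = 5713
Band 2: 5500 × 0.976 = 5368
Band 3: 19500 × 0.952 = 18564
Band 4: 20700 × 0.968 = 20038
Band 5: 19800 × 0.966 + 7600 × 0.551 = 19127 + 4188 = 23315
Net migration: Band 1 − 100 → 5613; Band 4 − 270 → 19768
→ [5613, 5368, 18564, 19768, 23315]
Period 2.
Births: 18564 × 0.276 = 5124
Band 2: 5613 × 0.976 = 5478
Band 3: 5368 × 0.952 = 5110
Band 4: 18564 × 0.968 = 17970
Band 5: 19768 × 0.966 + 23315 × 0.551 = 19096 + 12847 = 31943
Net migration: Band 1 − 100 → 5024; Band 4 − 270 → 17700
→ [5024, 5478, 5110, 17700, 31943]
Total after period 2: 5024 + 5478 + 5110 + 17700 + 31943 = 65255

65255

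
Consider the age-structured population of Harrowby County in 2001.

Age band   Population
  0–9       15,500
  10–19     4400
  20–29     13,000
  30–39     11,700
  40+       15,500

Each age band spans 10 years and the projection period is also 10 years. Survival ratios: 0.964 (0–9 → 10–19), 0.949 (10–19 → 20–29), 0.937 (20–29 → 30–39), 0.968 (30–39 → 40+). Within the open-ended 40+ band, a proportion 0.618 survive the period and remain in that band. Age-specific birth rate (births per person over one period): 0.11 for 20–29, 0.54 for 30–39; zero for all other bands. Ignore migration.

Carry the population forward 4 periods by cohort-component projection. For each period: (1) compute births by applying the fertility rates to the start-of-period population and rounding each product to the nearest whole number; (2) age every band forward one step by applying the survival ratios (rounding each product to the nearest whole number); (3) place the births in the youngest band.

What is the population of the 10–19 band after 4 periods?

3541

Period 1:
Births: 13000 * 0.11 = 1430 ; 11700 * 0.54 = 6318 ⇒ total 7748
10–19: 15500 * 0.964 = 14942
20–29: 4400 * 0.949 = 4176
30–39: 13000 * 0.937 = 12181
40+: 11700 * 0.968 + 15500 * 0.618 = 11326 + 9579 = 20905
Giving 7748 / 14942 / 4176 / 12181 / 20905.
Period 2:
Births: 4176 * 0.11 = 459 ; 12181 * 0.54 = 6578 ⇒ total 7037
10–19: 7748 * 0.964 = 7469
20–29: 14942 * 0.949 = 14180
30–39: 4176 * 0.937 = 3913
40+: 12181 * 0.968 + 20905 * 0.618 = 11791 + 12919 = 24710
Giving 7037 / 7469 / 14180 / 3913 / 24710.
Period 3:
Births: 14180 * 0.11 = 1560 ; 3913 * 0.54 = 2113 ⇒ total 3673
10–19: 7037 * 0.964 = 6784
20–29: 7469 * 0.949 = 7088
30–39: 14180 * 0.937 = 13287
40+: 3913 * 0.968 + 24710 * 0.618 = 3788 + 15271 = 19059
Giving 3673 / 6784 / 7088 / 13287 / 19059.
Period 4:
Births: 7088 * 0.11 = 780 ; 13287 * 0.54 = 7175 ⇒ total 7955
10–19: 3673 * 0.964 = 3541
20–29: 6784 * 0.949 = 6438
30–39: 7088 * 0.937 = 6641
40+: 13287 * 0.968 + 19059 * 0.618 = 12862 + 11778 = 24640
Giving 7955 / 3541 / 6438 / 6641 / 24640.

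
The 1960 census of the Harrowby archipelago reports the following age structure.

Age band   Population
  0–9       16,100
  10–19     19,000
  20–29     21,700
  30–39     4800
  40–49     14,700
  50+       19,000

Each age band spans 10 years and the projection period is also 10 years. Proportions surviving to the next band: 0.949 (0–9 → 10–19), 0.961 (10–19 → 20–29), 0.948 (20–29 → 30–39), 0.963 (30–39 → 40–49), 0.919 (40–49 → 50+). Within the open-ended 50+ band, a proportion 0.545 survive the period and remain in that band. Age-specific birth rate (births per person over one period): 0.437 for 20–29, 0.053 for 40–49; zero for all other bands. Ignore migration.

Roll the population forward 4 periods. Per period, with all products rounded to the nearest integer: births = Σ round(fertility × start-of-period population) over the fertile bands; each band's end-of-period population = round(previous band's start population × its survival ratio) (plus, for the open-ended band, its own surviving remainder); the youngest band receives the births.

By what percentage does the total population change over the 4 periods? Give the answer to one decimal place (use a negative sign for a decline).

Let band 1 be 0–9 through band 6 = 50+.
— Period 1 —
Births: 21700 × 0.437 = 9483  |  14700 × 0.053 = 779 ⇒ total 10262
Band 2: 16100 × 0.949 = 15279
Band 3: 19000 × 0.961 = 18259
Band 4: 21700 × 0.948 = 20572
Band 5: 4800 × 0.963 = 4622
Band 6: 14700 × 0.919 + 19000 × 0.545 = 13509 + 10355 = 23864
Giving 10262 / 15279 / 18259 / 20572 / 4622 / 23864.
— Period 2 —
Births: 18259 × 0.437 = 7979  |  4622 × 0.053 = 245 ⇒ total 8224
Band 2: 10262 × 0.949 = 9739
Band 3: 15279 × 0.961 = 14683
Band 4: 18259 × 0.948 = 17310
Band 5: 20572 × 0.963 = 19811
Band 6: 4622 × 0.919 + 23864 × 0.545 = 4248 + 13006 = 17254
Giving 8224 / 9739 / 14683 / 17310 / 19811 / 17254.
— Period 3 —
Births: 14683 × 0.437 = 6416  |  19811 × 0.053 = 1050 ⇒ total 7466
Band 2: 8224 × 0.949 = 7805
Band 3: 9739 × 0.961 = 9359
Band 4: 14683 × 0.948 = 13919
Band 5: 17310 × 0.963 = 16670
Band 6: 19811 × 0.919 + 17254 × 0.545 = 18206 + 9403 = 27609
Giving 7466 / 7805 / 9359 / 13919 / 16670 / 27609.
— Period 4 —
Births: 9359 × 0.437 = 4090  |  16670 × 0.053 = 884 ⇒ total 4974
Band 2: 7466 × 0.949 = 7085
Band 3: 7805 × 0.961 = 7501
Band 4: 9359 × 0.948 = 8872
Band 5: 13919 × 0.963 = 13404
Band 6: 16670 × 0.919 + 27609 × 0.545 = 15320 + 15047 = 30367
Giving 4974 / 7085 / 7501 / 8872 / 13404 / 30367.
Total: 95300 → 72203; change = -23097; percentage change = -24.2%

-24.2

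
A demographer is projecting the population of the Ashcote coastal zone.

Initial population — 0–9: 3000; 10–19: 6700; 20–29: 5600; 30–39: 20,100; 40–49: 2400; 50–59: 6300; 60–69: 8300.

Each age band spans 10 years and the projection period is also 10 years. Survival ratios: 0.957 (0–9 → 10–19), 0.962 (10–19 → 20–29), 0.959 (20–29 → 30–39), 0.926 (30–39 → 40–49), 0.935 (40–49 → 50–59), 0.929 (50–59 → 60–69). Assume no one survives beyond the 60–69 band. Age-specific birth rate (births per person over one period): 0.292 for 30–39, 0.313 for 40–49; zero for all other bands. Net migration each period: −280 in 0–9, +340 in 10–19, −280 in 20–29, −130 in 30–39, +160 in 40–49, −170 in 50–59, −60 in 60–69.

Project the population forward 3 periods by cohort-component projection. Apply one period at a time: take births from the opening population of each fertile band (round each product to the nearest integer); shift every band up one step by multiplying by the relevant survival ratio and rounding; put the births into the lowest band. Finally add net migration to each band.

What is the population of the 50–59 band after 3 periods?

Call the groups 1 to 7, youngest first.
Period 1.
Births: 20100 × 0.292 = 5869, 2400 × 0.313 = 751 → total 6620
Group 2: 3000 × 0.957 = 2871
Group 3: 6700 × 0.962 = 6445
Group 4: 5600 × 0.959 = 5370
Group 5: 20100 × 0.926 = 18613
Group 6: 2400 × 0.935 = 2244
Group 7: 6300 × 0.929 = 5853
Net migration: Group 1 − 280 → 6340; Group 2 + 340 → 3211; Group 3 − 280 → 6165; Group 4 − 130 → 5240; Group 5 + 160 → 18773; Group 6 − 170 → 2074; Group 7 − 60 → 5793
→ [6340, 3211, 6165, 5240, 18773, 2074, 5793]
Period 2.
Births: 5240 × 0.292 = 1530, 18773 × 0.313 = 5876 → total 7406
Group 2: 6340 × 0.957 = 6067
Group 3: 3211 × 0.962 = 3089
Group 4: 6165 × 0.959 = 5912
Group 5: 5240 × 0.926 = 4852
Group 6: 18773 × 0.935 = 17553
Group 7: 2074 × 0.929 = 1927
Net migration: Group 1 − 280 → 7126; Group 2 + 340 → 6407; Group 3 − 280 → 2809; Group 4 − 130 → 5782; Group 5 + 160 → 5012; Group 6 − 170 → 17383; Group 7 − 60 → 1867
→ [7126, 6407, 2809, 5782, 5012, 17383, 1867]
Period 3.
Births: 5782 × 0.292 = 1688, 5012 × 0.313 = 1569 → total 3257
Group 2: 7126 × 0.957 = 6820
Group 3: 6407 × 0.962 = 6164
Group 4: 2809 × 0.959 = 2694
Group 5: 5782 × 0.926 = 5354
Group 6: 5012 × 0.935 = 4686
Group 7: 17383 × 0.929 = 16149
Net migration: Group 1 − 280 → 2977; Group 2 + 340 → 7160; Group 3 − 280 → 5884; Group 4 − 130 → 2564; Group 5 + 160 → 5514; Group 6 − 170 → 4516; Group 7 − 60 → 16089
→ [2977, 7160, 5884, 2564, 5514, 4516, 16089]

4516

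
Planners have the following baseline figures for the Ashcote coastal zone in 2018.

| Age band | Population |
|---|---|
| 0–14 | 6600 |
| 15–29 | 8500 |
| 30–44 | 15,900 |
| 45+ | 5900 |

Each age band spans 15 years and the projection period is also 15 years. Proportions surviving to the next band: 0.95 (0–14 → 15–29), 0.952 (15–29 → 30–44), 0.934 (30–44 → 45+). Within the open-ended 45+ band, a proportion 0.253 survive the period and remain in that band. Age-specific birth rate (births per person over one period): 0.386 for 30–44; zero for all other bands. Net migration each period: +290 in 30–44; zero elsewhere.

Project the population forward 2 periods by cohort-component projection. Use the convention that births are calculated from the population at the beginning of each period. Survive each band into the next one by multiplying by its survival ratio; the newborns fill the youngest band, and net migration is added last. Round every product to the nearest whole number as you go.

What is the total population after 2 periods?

— Period 1 —
Births: 15900 × 0.386 = 6137
15–29: 6600 × 0.95 = 6270
30–44: 8500 × 0.952 = 8092
45+: 15900 × 0.934 + 5900 × 0.253 = 14851 + 1493 = 16344
Net migration: 30–44 + 290 → 8382
Population now: 0–14=6137, 15–29=6270, 30–44=8382, 45+=16344
— Period 2 —
Births: 8382 × 0.386 = 3235
15–29: 6137 × 0.95 = 5830
30–44: 6270 × 0.952 = 5969
45+: 8382 × 0.934 + 16344 × 0.253 = 7829 + 4135 = 11964
Net migration: 30–44 + 290 → 6259
Population now: 0–14=3235, 15–29=5830, 30–44=6259, 45+=11964
Total after period 2: 3235 + 5830 + 6259 + 11964 = 27288

27288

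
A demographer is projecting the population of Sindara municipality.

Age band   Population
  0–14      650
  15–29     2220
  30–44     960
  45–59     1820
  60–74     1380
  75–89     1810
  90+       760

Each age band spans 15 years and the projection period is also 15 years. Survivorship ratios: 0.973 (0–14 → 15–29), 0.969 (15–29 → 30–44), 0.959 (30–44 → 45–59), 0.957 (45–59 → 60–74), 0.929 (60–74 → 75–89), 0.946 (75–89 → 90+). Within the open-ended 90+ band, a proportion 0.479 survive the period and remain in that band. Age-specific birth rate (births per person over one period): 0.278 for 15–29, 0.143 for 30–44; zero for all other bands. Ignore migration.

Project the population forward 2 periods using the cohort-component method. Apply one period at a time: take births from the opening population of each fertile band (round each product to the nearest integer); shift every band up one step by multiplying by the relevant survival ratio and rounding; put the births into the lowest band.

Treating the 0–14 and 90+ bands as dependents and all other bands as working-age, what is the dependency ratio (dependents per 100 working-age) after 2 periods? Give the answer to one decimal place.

(Bands numbered youngest = 1 to oldest = 7.)
Period 1:
Births: 2220 * 0.278 = 617, 960 * 0.143 = 137 → total 754
Band 2: 650 * 0.973 = 632
Band 3: 2220 * 0.969 = 2151
Band 4: 960 * 0.959 = 921
Band 5: 1820 * 0.957 = 1742
Band 6: 1380 * 0.929 = 1282
Band 7: 1810 * 0.946 + 760 * 0.479 = 1712 + 364 = 2076
Population now: 0–14=754, 15–29=632, 30–44=2151, 45–59=921, 60–74=1742, 75–89=1282, 90+=2076
Period 2:
Births: 632 * 0.278 = 176, 2151 * 0.143 = 308 → total 484
Band 2: 754 * 0.973 = 734
Band 3: 632 * 0.969 = 612
Band 4: 2151 * 0.959 = 2063
Band 5: 921 * 0.957 = 881
Band 6: 1742 * 0.929 = 1618
Band 7: 1282 * 0.946 + 2076 * 0.479 = 1213 + 994 = 2207
Population now: 0–14=484, 15–29=734, 30–44=612, 45–59=2063, 60–74=881, 75–89=1618, 90+=2207
Dependents (band 0–14 + band 90+) = 484 + 2207 = 2691; working-age = 5908; ratio = 2691/5908 × 100 = 45.5

45.5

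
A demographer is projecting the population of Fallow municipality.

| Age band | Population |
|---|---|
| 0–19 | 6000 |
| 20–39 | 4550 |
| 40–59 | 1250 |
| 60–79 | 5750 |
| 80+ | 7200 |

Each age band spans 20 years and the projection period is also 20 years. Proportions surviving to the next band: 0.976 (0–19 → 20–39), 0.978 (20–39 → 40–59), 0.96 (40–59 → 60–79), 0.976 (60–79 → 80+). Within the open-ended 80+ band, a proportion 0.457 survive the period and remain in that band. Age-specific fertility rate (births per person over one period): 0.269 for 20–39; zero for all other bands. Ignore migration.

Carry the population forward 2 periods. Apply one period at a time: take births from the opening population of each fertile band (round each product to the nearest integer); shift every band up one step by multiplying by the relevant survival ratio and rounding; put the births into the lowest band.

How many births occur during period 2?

(Groups numbered youngest = 1 to oldest = 5.)
— Period 1 —
Births: 4550 * 0.269 = 1224
Group 2: 6000 * 0.976 = 5856
Group 3: 4550 * 0.978 = 4450
Group 4: 1250 * 0.96 = 1200
Group 5: 5750 * 0.976 + 7200 * 0.457 = 5612 + 3290 = 8902
End of period: [1224, 5856, 4450, 1200, 8902]
— Period 2 —
Births: 5856 * 0.269 = 1575
Group 2: 1224 * 0.976 = 1195
Group 3: 5856 * 0.978 = 5727
Group 4: 4450 * 0.96 = 4272
Group 5: 1200 * 0.976 + 8902 * 0.457 = 1171 + 4068 = 5239
End of period: [1575, 1195, 5727, 4272, 5239]

1575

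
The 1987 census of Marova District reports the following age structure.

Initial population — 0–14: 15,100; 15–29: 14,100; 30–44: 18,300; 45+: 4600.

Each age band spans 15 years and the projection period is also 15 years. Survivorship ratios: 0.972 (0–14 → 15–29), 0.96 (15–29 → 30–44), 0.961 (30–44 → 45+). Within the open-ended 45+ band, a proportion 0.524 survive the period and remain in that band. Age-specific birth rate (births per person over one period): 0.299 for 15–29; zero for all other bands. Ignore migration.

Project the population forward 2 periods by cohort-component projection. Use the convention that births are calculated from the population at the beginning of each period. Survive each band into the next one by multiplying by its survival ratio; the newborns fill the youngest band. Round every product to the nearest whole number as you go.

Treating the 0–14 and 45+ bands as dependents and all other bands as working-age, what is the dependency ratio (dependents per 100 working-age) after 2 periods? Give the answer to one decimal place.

Call the bands 1 to 4, youngest first.
After projecting period 1:
Births: 14100 × 0.299 = 4216
Band 2: 15100 × 0.972 = 14677
Band 3: 14100 × 0.96 = 13536
Band 4: 18300 × 0.961 + 4600 × 0.524 = 17586 + 2410 = 19996
Population now: 0–14=4216, 15–29=14677, 30–44=13536, 45+=19996
After projecting period 2:
Births: 14677 × 0.299 = 4388
Band 2: 4216 × 0.972 = 4098
Band 3: 14677 × 0.96 = 14090
Band 4: 13536 × 0.961 + 19996 × 0.524 = 13008 + 10478 = 23486
Population now: 0–14=4388, 15–29=4098, 30–44=14090, 45+=23486
Dependents (band 0–14 + band 45+) = 4388 + 23486 = 27874; working-age = 18188; ratio = 27874/18188 × 100 = 153.3

153.3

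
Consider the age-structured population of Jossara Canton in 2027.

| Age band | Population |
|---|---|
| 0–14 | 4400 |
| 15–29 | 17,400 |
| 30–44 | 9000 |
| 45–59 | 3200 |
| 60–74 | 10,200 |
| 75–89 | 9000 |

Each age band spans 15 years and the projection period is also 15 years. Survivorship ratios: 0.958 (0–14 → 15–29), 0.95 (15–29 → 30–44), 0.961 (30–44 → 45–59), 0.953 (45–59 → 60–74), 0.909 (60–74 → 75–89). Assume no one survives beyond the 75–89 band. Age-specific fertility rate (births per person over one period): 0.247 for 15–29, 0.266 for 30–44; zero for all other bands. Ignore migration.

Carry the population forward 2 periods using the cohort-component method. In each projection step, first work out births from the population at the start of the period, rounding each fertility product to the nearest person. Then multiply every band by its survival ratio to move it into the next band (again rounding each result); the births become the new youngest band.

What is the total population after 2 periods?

(Groups numbered youngest = 1 to oldest = 6.)
[period 1]
Births: 17400 × 0.247 = 4298, 9000 × 0.266 = 2394 → total 6692
Group 2: 4400 × 0.958 = 4215
Group 3: 17400 × 0.95 = 16530
Group 4: 9000 × 0.961 = 8649
Group 5: 3200 × 0.953 = 3050
Group 6: 10200 × 0.909 = 9272
→ [6692, 4215, 16530, 8649, 3050, 9272]
[period 2]
Births: 4215 × 0.247 = 1041, 16530 × 0.266 = 4397 → total 5438
Group 2: 6692 × 0.958 = 6411
Group 3: 4215 × 0.95 = 4004
Group 4: 16530 × 0.961 = 15885
Group 5: 8649 × 0.953 = 8242
Group 6: 3050 × 0.909 = 2772
→ [5438, 6411, 4004, 15885, 8242, 2772]
Total after period 2: 5438 + 6411 + 4004 + 15885 + 8242 + 2772 = 42752

42752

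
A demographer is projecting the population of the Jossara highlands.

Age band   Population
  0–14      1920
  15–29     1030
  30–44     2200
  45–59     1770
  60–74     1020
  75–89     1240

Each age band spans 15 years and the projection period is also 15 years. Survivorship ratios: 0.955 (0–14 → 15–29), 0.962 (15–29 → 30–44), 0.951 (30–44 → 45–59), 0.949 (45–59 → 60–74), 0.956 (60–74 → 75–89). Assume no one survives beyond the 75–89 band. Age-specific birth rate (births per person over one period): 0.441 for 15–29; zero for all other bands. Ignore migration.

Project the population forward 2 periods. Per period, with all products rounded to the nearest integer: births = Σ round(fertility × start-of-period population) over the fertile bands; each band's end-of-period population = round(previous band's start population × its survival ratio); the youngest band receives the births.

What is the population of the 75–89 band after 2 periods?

1606

Period 1.
Births: 1030 * 0.441 = 454
15–29: 1920 * 0.955 = 1834
30–44: 1030 * 0.962 = 991
45–59: 2200 * 0.951 = 2092
60–74: 1770 * 0.949 = 1680
75–89: 1020 * 0.956 = 975
Population now: 0–14=454, 15–29=1834, 30–44=991, 45–59=2092, 60–74=1680, 75–89=975
Period 2.
Births: 1834 * 0.441 = 809
15–29: 454 * 0.955 = 434
30–44: 1834 * 0.962 = 1764
45–59: 991 * 0.951 = 942
60–74: 2092 * 0.949 = 1985
75–89: 1680 * 0.956 = 1606
Population now: 0–14=809, 15–29=434, 30–44=1764, 45–59=942, 60–74=1985, 75–89=1606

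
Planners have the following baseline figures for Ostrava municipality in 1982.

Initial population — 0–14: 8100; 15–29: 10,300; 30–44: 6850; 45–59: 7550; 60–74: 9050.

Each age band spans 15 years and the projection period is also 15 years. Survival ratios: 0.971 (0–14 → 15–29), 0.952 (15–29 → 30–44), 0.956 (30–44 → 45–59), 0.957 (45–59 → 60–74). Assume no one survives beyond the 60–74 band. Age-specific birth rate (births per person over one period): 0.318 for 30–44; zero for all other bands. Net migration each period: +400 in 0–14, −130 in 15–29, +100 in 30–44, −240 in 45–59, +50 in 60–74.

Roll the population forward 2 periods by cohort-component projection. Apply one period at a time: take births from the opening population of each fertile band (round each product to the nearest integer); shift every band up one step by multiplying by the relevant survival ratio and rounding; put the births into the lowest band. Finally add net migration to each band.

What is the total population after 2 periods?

Numbering the bands 1..5 from youngest to oldest:
[period 1]
Births: 6850 × 0.318 = 2178
Band 2: 8100 × 0.971 = 7865
Band 3: 10300 × 0.952 = 9806
Band 4: 6850 × 0.956 = 6549
Band 5: 7550 × 0.957 = 7225
Net migration: Band 1 + 400 → 2578; Band 2 − 130 → 7735; Band 3 + 100 → 9906; Band 4 − 240 → 6309; Band 5 + 50 → 7275
Population now: 0–14=2578, 15–29=7735, 30–44=9906, 45–59=6309, 60–74=7275
[period 2]
Births: 9906 × 0.318 = 3150
Band 2: 2578 × 0.971 = 2503
Band 3: 7735 × 0.952 = 7364
Band 4: 9906 × 0.956 = 9470
Band 5: 6309 × 0.957 = 6038
Net migration: Band 1 + 400 → 3550; Band 2 − 130 → 2373; Band 3 + 100 → 7464; Band 4 − 240 → 9230; Band 5 + 50 → 6088
Population now: 0–14=3550, 15–29=2373, 30–44=7464, 45–59=9230, 60–74=6088
Total after period 2: 3550 + 2373 + 7464 + 9230 + 6088 = 28705

28705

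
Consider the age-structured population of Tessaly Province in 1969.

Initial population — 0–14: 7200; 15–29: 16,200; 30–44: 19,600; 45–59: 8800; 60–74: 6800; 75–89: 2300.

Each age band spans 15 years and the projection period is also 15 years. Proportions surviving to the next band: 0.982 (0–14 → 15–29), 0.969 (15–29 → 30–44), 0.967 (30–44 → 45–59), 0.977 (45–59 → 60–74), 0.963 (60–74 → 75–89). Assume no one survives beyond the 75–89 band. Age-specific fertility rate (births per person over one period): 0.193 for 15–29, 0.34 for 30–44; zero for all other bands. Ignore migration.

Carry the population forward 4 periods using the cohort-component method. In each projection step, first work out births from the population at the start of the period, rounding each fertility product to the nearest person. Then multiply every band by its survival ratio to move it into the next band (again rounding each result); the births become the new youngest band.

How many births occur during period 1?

9791

(Groups numbered youngest = 1 to oldest = 6.)
After projecting period 1:
Births: 16200 × 0.193 = 3127  |  19600 × 0.34 = 6664 → total 9791
Group 2: 7200 × 0.982 = 7070
Group 3: 16200 × 0.969 = 15698
Group 4: 19600 × 0.967 = 18953
Group 5: 8800 × 0.977 = 8598
Group 6: 6800 × 0.963 = 6548
End of period: [9791, 7070, 15698, 18953, 8598, 6548]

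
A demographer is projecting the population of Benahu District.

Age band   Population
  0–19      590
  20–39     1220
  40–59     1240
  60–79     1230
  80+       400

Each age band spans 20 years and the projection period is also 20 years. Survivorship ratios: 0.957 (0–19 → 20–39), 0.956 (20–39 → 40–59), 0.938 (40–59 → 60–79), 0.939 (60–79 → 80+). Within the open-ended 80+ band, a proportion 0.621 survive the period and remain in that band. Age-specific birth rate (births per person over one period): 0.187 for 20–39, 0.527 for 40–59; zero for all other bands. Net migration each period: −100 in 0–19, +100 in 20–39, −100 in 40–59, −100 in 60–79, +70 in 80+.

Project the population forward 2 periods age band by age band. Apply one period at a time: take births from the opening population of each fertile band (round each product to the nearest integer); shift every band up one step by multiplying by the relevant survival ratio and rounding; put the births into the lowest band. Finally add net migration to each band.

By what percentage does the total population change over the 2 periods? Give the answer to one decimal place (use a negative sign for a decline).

(Bands numbered youngest = 1 to oldest = 5.)
Period 1.
Births: 1220 × 0.187 = 228  |  1240 × 0.527 = 653 — total 881
Band 2: 590 × 0.957 = 565
Band 3: 1220 × 0.956 = 1166
Band 4: 1240 × 0.938 = 1163
Band 5: 1230 × 0.939 + 400 × 0.621 = 1155 + 248 = 1403
Net migration: Band 1 − 100 → 781; Band 2 + 100 → 665; Band 3 − 100 → 1066; Band 4 − 100 → 1063; Band 5 + 70 → 1473
End of period: [781, 665, 1066, 1063, 1473]
Period 2.
Births: 665 × 0.187 = 124  |  1066 × 0.527 = 562 — total 686
Band 2: 781 × 0.957 = 747
Band 3: 665 × 0.956 = 636
Band 4: 1066 × 0.938 = 1000
Band 5: 1063 × 0.939 + 1473 × 0.621 = 998 + 915 = 1913
Net migration: Band 1 − 100 → 586; Band 2 + 100 → 847; Band 3 − 100 → 536; Band 4 − 100 → 900; Band 5 + 70 → 1983
End of period: [586, 847, 536, 900, 1983]
Total: 4680 → 4852; change = 172; percentage change = 3.7%

3.7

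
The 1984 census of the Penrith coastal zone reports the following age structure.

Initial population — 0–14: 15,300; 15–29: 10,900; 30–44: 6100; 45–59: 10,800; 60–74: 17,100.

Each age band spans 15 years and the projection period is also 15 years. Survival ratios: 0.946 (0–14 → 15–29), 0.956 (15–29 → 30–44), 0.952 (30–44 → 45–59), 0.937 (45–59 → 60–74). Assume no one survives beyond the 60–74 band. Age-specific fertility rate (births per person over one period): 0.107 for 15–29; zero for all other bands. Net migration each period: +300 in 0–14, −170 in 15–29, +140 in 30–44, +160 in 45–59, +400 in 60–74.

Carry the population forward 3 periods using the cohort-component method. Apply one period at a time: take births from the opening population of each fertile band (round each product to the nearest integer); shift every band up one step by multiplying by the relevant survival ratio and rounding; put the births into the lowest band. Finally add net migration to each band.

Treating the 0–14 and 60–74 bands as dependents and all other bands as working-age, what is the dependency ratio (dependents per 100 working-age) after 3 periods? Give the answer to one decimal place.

Call the bands 1 to 5, youngest first.
[period 1]
Births: 10900 × 0.107 = 1166
Band 2: 15300 × 0.946 = 14474
Band 3: 10900 × 0.956 = 10420
Band 4: 6100 × 0.952 = 5807
Band 5: 10800 × 0.937 = 10120
Net migration: Band 1 + 300 → 1466; Band 2 − 170 → 14304; Band 3 + 140 → 10560; Band 4 + 160 → 5967; Band 5 + 400 → 10520
Population now: 0–14=1466, 15–29=14304, 30–44=10560, 45–59=5967, 60–74=10520
[period 2]
Births: 14304 × 0.107 = 1531
Band 2: 1466 × 0.946 = 1387
Band 3: 14304 × 0.956 = 13675
Band 4: 10560 × 0.952 = 10053
Band 5: 5967 × 0.937 = 5591
Net migration: Band 1 + 300 → 1831; Band 2 − 170 → 1217; Band 3 + 140 → 13815; Band 4 + 160 → 10213; Band 5 + 400 → 5991
Population now: 0–14=1831, 15–29=1217, 30–44=13815, 45–59=10213, 60–74=5991
[period 3]
Births: 1217 × 0.107 = 130
Band 2: 1831 × 0.946 = 1732
Band 3: 1217 × 0.956 = 1163
Band 4: 13815 × 0.952 = 13152
Band 5: 10213 × 0.937 = 9570
Net migration: Band 1 + 300 → 430; Band 2 − 170 → 1562; Band 3 + 140 → 1303; Band 4 + 160 → 13312; Band 5 + 400 → 9970
Population now: 0–14=430, 15–29=1562, 30–44=1303, 45–59=13312, 60–74=9970
Dependents (band 0–14 + band 60–74) = 430 + 9970 = 10400; working-age = 16177; ratio = 10400/16177 × 100 = 64.3

64.3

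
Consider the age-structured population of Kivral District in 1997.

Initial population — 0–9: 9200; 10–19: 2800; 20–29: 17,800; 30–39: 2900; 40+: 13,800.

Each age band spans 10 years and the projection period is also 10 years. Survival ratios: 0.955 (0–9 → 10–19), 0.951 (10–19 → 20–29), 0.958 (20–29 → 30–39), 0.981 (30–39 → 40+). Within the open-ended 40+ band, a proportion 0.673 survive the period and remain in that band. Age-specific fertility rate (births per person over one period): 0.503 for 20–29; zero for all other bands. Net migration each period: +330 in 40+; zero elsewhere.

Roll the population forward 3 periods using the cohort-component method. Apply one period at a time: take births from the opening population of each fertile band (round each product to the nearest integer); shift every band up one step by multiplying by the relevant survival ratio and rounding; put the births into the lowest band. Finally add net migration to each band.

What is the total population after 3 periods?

41574

Call the bands 1 to 5, youngest first.
Period 1:
Births: 17800 × 0.503 = 8953
Band 2: 9200 × 0.955 = 8786
Band 3: 2800 × 0.951 = 2663
Band 4: 17800 × 0.958 = 17052
Band 5: 2900 × 0.981 + 13800 × 0.673 = 2845 + 9287 = 12132
Net migration: Band 5 + 330 → 12462
Giving 8953 / 8786 / 2663 / 17052 / 12462.
Period 2:
Births: 2663 × 0.503 = 1339
Band 2: 8953 × 0.955 = 8550
Band 3: 8786 × 0.951 = 8355
Band 4: 2663 × 0.958 = 2551
Band 5: 17052 × 0.981 + 12462 × 0.673 = 16728 + 8387 = 25115
Net migration: Band 5 + 330 → 25445
Giving 1339 / 8550 / 8355 / 2551 / 25445.
Period 3:
Births: 8355 × 0.503 = 4203
Band 2: 1339 × 0.955 = 1279
Band 3: 8550 × 0.951 = 8131
Band 4: 8355 × 0.958 = 8004
Band 5: 2551 × 0.981 + 25445 × 0.673 = 2503 + 17124 = 19627
Net migration: Band 5 + 330 → 19957
Giving 4203 / 1279 / 8131 / 8004 / 19957.
Total after period 3: 4203 + 1279 + 8131 + 8004 + 19957 = 41574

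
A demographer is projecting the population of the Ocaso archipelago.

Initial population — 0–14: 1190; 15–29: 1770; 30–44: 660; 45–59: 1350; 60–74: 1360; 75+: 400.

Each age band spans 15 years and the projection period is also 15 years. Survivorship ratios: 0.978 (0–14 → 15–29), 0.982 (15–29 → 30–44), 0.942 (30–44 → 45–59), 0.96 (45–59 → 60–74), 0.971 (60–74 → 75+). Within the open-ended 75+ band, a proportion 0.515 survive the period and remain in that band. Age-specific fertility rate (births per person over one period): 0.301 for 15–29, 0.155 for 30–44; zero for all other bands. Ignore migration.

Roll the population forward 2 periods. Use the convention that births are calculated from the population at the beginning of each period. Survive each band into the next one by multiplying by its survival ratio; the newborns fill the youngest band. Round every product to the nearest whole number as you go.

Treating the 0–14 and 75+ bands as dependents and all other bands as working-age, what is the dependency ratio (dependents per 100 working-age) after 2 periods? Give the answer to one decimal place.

After projecting period 1:
Births: 1770 * 0.301 = 533 ; 660 * 0.155 = 102 → 635
15–29: 1190 * 0.978 = 1164
30–44: 1770 * 0.982 = 1738
45–59: 660 * 0.942 = 622
60–74: 1350 * 0.96 = 1296
75+: 1360 * 0.971 + 400 * 0.515 = 1321 + 206 = 1527
→ [635, 1164, 1738, 622, 1296, 1527]
After projecting period 2:
Births: 1164 * 0.301 = 350 ; 1738 * 0.155 = 269 → 619
15–29: 635 * 0.978 = 621
30–44: 1164 * 0.982 = 1143
45–59: 1738 * 0.942 = 1637
60–74: 622 * 0.96 = 597
75+: 1296 * 0.971 + 1527 * 0.515 = 1258 + 786 = 2044
→ [619, 621, 1143, 1637, 597, 2044]
Dependents (band 0–14 + band 75+) = 619 + 2044 = 2663; working-age = 3998; ratio = 2663/3998 × 100 = 66.6

66.6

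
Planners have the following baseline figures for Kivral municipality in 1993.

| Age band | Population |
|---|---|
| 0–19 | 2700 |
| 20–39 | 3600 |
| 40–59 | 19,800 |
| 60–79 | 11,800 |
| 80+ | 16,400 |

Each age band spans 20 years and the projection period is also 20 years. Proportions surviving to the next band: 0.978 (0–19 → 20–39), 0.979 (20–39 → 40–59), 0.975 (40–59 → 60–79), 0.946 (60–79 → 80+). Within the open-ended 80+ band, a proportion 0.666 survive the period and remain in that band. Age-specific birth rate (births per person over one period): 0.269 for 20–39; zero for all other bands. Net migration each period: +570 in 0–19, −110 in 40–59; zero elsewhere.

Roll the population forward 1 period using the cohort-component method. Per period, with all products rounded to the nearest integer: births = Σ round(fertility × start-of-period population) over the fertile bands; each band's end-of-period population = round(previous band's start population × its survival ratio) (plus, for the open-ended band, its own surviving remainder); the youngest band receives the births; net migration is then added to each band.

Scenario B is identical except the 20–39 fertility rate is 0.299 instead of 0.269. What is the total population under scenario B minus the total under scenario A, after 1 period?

108

Call the groups 1 to 5, youngest first.
Period 1.
Births: 3600 × 0.269 = 968
Group 2: 2700 × 0.978 = 2641
Group 3: 3600 × 0.979 = 3524
Group 4: 19800 × 0.975 = 19305
Group 5: 11800 × 0.946 + 16400 × 0.666 = 11163 + 10922 = 22085
Net migration: Group 1 + 570 → 1538; Group 3 − 110 → 3414
End of period: [1538, 2641, 3414, 19305, 22085]
Scenario A total after 1 period: 48983
Scenario B projection —
Period 1.
Births: 3600 × 0.299 = 1076
Group 2: 2700 × 0.978 = 2641
Group 3: 3600 × 0.979 = 3524
Group 4: 19800 × 0.975 = 19305
Group 5: 11800 × 0.946 + 16400 × 0.666 = 11163 + 10922 = 22085
Net migration: Group 1 + 570 → 1646; Group 3 − 110 → 3414
End of period: [1646, 2641, 3414, 19305, 22085]
Scenario B total after 1 period: 49091
Difference B − A = 49091 − 48983 = 108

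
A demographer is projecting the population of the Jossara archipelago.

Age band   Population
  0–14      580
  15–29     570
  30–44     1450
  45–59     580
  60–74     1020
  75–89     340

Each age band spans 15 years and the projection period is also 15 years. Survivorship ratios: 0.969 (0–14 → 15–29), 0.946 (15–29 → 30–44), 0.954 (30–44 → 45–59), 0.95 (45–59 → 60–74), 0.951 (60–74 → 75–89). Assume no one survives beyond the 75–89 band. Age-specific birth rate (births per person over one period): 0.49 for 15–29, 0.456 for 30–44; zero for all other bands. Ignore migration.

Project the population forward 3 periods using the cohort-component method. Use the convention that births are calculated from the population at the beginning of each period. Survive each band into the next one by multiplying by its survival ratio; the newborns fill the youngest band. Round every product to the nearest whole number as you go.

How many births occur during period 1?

940

(Bands numbered youngest = 1 to oldest = 6.)
Period 1.
Births: 570 × 0.49 = 279  |  1450 × 0.456 = 661 → 940
Band 2: 580 × 0.969 = 562
Band 3: 570 × 0.946 = 539
Band 4: 1450 × 0.954 = 1383
Band 5: 580 × 0.95 = 551
Band 6: 1020 × 0.951 = 970
Giving 940 / 562 / 539 / 1383 / 551 / 970.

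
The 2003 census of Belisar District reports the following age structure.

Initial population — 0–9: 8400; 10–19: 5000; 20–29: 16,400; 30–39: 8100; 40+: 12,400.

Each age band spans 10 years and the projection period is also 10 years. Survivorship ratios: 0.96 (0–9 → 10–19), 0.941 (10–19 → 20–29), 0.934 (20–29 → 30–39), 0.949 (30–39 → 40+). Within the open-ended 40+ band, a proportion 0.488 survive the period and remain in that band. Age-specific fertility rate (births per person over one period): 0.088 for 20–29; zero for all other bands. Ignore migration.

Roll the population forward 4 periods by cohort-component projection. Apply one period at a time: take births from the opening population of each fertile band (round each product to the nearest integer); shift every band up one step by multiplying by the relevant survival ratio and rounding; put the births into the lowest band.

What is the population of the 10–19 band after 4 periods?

641

Numbering the groups 1..5 from youngest to oldest:
— Period 1 —
Births: 16400 * 0.088 = 1443
Group 2: 8400 * 0.96 = 8064
Group 3: 5000 * 0.941 = 4705
Group 4: 16400 * 0.934 = 15318
Group 5: 8100 * 0.949 + 12400 * 0.488 = 7687 + 6051 = 13738
End of period: [1443, 8064, 4705, 15318, 13738]
— Period 2 —
Births: 4705 * 0.088 = 414
Group 2: 1443 * 0.96 = 1385
Group 3: 8064 * 0.941 = 7588
Group 4: 4705 * 0.934 = 4394
Group 5: 15318 * 0.949 + 13738 * 0.488 = 14537 + 6704 = 21241
End of period: [414, 1385, 7588, 4394, 21241]
— Period 3 —
Births: 7588 * 0.088 = 668
Group 2: 414 * 0.96 = 397
Group 3: 1385 * 0.941 = 1303
Group 4: 7588 * 0.934 = 7087
Group 5: 4394 * 0.949 + 21241 * 0.488 = 4170 + 10366 = 14536
End of period: [668, 397, 1303, 7087, 14536]
— Period 4 —
Births: 1303 * 0.088 = 115
Group 2: 668 * 0.96 = 641
Group 3: 397 * 0.941 = 374
Group 4: 1303 * 0.934 = 1217
Group 5: 7087 * 0.949 + 14536 * 0.488 = 6726 + 7094 = 13820
End of period: [115, 641, 374, 1217, 13820]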